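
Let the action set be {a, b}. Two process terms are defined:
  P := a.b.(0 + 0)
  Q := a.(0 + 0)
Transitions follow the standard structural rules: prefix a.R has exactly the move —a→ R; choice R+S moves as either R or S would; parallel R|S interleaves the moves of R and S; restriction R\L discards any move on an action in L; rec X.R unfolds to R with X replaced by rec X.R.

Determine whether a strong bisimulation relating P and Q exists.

Reachable graph of P (3 states):
  p0 = a.b.(0 + 0) ⊢ —a→ p1
  p1 = b.(0 + 0) ⊢ —b→ p2
  p2 = 0 + 0 ⊢ (no moves)
Reachable graph of Q (2 states):
  q0 = a.(0 + 0) ⊢ —a→ q1
  q1 = 0 + 0 ⊢ (no moves)
Bisimilarity quotient blocks:
  B0 = {p0}
  B1 = {p1}
  B2 = {p2, q1}
  B3 = {q0}
p0 ∈ B0, q0 ∈ B3 → different blocks

not bisimilar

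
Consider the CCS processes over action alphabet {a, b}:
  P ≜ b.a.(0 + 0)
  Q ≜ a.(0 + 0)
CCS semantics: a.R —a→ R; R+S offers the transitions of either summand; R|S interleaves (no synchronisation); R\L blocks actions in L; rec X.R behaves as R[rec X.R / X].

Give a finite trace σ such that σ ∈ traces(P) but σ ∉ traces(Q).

Reachable graph of P (3 states):
  s0 = b.a.(0 + 0) → =b=> s1
  s1 = a.(0 + 0) → =a=> s2
  s2 = 0 + 0 → ∅
Reachable graph of Q (2 states):
  t0 = a.(0 + 0) → =a=> t1
  t1 = 0 + 0 → ∅
Trace ⟨b⟩ through P, begin at {s0}:
  [1] b ⇒ {s1}
  P completes σ.
Trace ⟨b⟩ through Q, begin at {t0}:
  [1] b ⇒ no successor for Q

b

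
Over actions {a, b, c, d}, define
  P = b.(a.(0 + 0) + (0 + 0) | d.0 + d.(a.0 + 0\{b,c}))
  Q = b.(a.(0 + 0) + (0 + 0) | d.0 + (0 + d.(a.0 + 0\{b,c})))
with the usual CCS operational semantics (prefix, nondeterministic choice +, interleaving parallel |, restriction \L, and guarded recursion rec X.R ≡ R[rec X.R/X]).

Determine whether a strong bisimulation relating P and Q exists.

Reachable graph of P (6 states):
  s0 = b.(a.(0 + 0) + (0 + 0) | d.0 + d.(a.0 + 0\{b,c})) | =b=> s1
  s1 = a.(0 + 0) + (0 + 0) | d.0 + d.(a.0 + 0\{b,c}) | =a=> s2, =d=> s3, =d=> s4
  s2 = 0 + 0 | stopped
  s3 = (0 + 0) | 0 | stopped
  s4 = a.0 + 0\{b,c} | =a=> s5
  s5 = 0 | stopped
Reachable graph of Q (6 states):
  t0 = b.(a.(0 + 0) + (0 + 0) | d.0 + (0 + d.(a.0 + 0\{b,c}))) | =b=> t1
  t1 = a.(0 + 0) + (0 + 0) | d.0 + (0 + d.(a.0 + 0\{b,c})) | =a=> t2, =d=> t3, =d=> t4
  t2 = 0 + 0 | stopped
  t3 = (0 + 0) | 0 | stopped
  t4 = a.0 + 0\{b,c} | =a=> t5
  t5 = 0 | stopped
Partition-refinement fixed point:
  B0 = {s0, t0}
  B1 = {s1, t1}
  B2 = {s2, s3, s5, t2, t3, t5}
  B3 = {s4, t4}
s0 ∈ B0, t0 ∈ B0 → same block

bisimilar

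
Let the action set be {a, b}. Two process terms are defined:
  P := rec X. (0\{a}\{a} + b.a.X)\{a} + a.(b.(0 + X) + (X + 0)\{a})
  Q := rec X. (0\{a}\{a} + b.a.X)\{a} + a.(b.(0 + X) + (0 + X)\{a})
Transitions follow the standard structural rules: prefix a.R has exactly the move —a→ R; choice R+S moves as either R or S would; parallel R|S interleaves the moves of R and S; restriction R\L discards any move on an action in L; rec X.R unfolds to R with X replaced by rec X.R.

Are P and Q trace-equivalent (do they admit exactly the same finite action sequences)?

Reachable graph of P (5 states):
  u0 = rec X. (0\{a}\{a} + b.a.X)\{a} + a.(b.(0 + X) + (X + 0)\{a}) | —a→ u1, —b→ u2
  u1 = b.(0 + (rec X. (0\{a}\{a} + b.a.X)\{a} + a.(b.(0 + X) + (X + 0)\{a}))) + ((rec X. (0\{a}\{a} + b.a.X)\{a} + a.(b.(0 + X) + (X + 0)\{a})) + 0)\{a} | —b→ u3, —b→ u4
  u2 = (a.(rec X. (0\{a}\{a} + b.a.X)\{a} + a.(b.(0 + X) + (X + 0)\{a})))\{a} | ·
  u3 = (a.(rec X. (0\{a}\{a} + b.a.X)\{a} + a.(b.(0 + X) + (X + 0)\{a})))\{a}\{a} | ·
  u4 = 0 + (rec X. (0\{a}\{a} + b.a.X)\{a} + a.(b.(0 + X) + (X + 0)\{a})) | —a→ u1, —b→ u2
Reachable graph of Q (5 states):
  v0 = rec X. (0\{a}\{a} + b.a.X)\{a} + a.(b.(0 + X) + (0 + X)\{a}) | —a→ v1, —b→ v2
  v1 = b.(0 + (rec X. (0\{a}\{a} + b.a.X)\{a} + a.(b.(0 + X) + (0 + X)\{a}))) + (0 + (rec X. (0\{a}\{a} + b.a.X)\{a} + a.(b.(0 + X) + (0 + X)\{a})))\{a} | —b→ v3, —b→ v4
  v2 = (a.(rec X. (0\{a}\{a} + b.a.X)\{a} + a.(b.(0 + X) + (0 + X)\{a})))\{a} | ·
  v3 = (a.(rec X. (0\{a}\{a} + b.a.X)\{a} + a.(b.(0 + X) + (0 + X)\{a})))\{a}\{a} | ·
  v4 = 0 + (rec X. (0\{a}\{a} + b.a.X)\{a} + a.(b.(0 + X) + (0 + X)\{a})) | —a→ v1, —b→ v2
Partition-refinement fixed point:
  B0 = {u0, u4, v0, v4}
  B1 = {u1, v1}
  B2 = {u2, u3, v2, v3}
u0 ∈ B0, v0 ∈ B0 → same block
Bisimilar ⇒ trace-equivalent.

YES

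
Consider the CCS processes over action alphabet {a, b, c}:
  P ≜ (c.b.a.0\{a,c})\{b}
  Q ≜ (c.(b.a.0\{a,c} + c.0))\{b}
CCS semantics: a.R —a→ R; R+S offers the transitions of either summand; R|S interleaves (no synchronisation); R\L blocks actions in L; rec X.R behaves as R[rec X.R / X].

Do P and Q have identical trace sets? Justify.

traces(P) ≠ traces(Q) — witness ⟨cc⟩

Reachable graph of P (2 states):
  m0 = (c.b.a.0\{a,c})\{b} ⊢ ··c··> m1
  m1 = (b.a.0\{a,c})\{b} ⊢ ·
Reachable graph of Q (3 states):
  n0 = (c.(b.a.0\{a,c} + c.0))\{b} ⊢ ··c··> n1
  n1 = (b.a.0\{a,c} + c.0)\{b} ⊢ ··c··> n2
  n2 = 0\{b} ⊢ ·
Executing cc from Q (initial set {n0}):
  step 1 (c): {n1}
  step 2 (c): {n2}
  Q completes σ.
Executing cc from P (initial set {m0}):
  step 1 (c): {m1}
  step 2 (c): no successor for P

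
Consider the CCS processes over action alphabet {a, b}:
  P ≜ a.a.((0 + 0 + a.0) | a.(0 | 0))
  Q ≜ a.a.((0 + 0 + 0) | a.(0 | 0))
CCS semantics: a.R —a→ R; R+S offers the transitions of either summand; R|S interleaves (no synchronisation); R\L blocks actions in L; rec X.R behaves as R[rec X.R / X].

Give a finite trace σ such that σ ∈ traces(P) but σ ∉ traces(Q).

aaaa

P's transition system — 6 states:
  s0 = a.a.((0 + 0 + a.0) | a.(0 | 0)) has moves ··a··> s1
  s1 = a.((0 + 0 + a.0) | a.(0 | 0)) has moves ··a··> s2
  s2 = (0 + 0 + a.0) | a.(0 | 0) has moves ··a··> s3, ··a··> s4
  s3 = (0 + 0 + a.0) | (0 | 0) has moves ··a··> s5
  s4 = 0 | a.(0 | 0) has moves ··a··> s5
  s5 = 0 | (0 | 0) has moves ·
Q's transition system — 4 states:
  t0 = a.a.((0 + 0 + 0) | a.(0 | 0)) has moves ··a··> t1
  t1 = a.((0 + 0 + 0) | a.(0 | 0)) has moves ··a··> t2
  t2 = (0 + 0 + 0) | a.(0 | 0) has moves ··a··> t3
  t3 = (0 + 0 + 0) | (0 | 0) has moves ·
Executing aaaa from P (initial set {s0}):
  [1] a ⇒ {s1}
  [2] a ⇒ {s2}
  [3] a ⇒ {s3, s4}
  [4] a ⇒ {s5}
  ✓ P
Executing aaaa from Q (initial set {t0}):
  [1] a ⇒ {t1}
  [2] a ⇒ {t2}
  [3] a ⇒ {t3}
  [4] a ⇒ no successor for Q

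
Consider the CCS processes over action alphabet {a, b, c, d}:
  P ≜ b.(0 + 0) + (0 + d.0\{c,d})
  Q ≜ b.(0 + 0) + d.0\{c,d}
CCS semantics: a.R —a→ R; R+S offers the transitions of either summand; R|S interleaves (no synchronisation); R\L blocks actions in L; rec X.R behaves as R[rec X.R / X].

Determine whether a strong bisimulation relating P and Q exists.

bisimilar

P's transition system — 3 states:
  u0 = b.(0 + 0) + (0 + d.0\{c,d}) → =b=> u1, =d=> u2
  u1 = 0 + 0 → ∅
  u2 = 0\{c,d} → ∅
Q's transition system — 3 states:
  v0 = b.(0 + 0) + d.0\{c,d} → =b=> v1, =d=> v2
  v1 = 0 + 0 → ∅
  v2 = 0\{c,d} → ∅
Bisimilarity quotient blocks:
  B0 = {u0, v0}
  B1 = {u1, u2, v1, v2}
u0 ∈ B0, v0 ∈ B0 → same block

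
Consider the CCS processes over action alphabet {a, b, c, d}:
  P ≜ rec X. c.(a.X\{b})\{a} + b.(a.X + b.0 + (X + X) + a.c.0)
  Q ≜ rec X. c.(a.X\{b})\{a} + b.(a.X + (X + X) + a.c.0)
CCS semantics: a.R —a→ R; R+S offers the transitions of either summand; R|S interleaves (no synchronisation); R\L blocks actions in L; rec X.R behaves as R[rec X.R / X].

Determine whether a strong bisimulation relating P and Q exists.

P's transition system — 5 states:
  p0 = rec X. c.(a.X\{b})\{a} + b.(a.X + b.0 + (X + X) + a.c.0) :: --b--▸ p1, --c--▸ p2
  p1 = a.(rec X. c.(a.X\{b})\{a} + b.(a.X + b.0 + (X + X) + a.c.0)) + b.0 + ((rec X. c.(a.X\{b})\{a} + b.(a.X + b.0 + (X + X) + a.c.0)) + (rec X. c.(a.X\{b})\{a} + b.(a.X + b.0 + (X + X) + a.c.0))) + a.c.0 :: --a--▸ p0, --a--▸ p3, --b--▸ p1, --b--▸ p4, --c--▸ p2
  p2 = (a.(rec X. c.(a.X\{b})\{a} + b.(a.X + b.0 + (X + X) + a.c.0))\{b})\{a} :: ·
  p3 = c.0 :: --c--▸ p4
  p4 = 0 :: ·
Q's transition system — 5 states:
  q0 = rec X. c.(a.X\{b})\{a} + b.(a.X + (X + X) + a.c.0) :: --b--▸ q1, --c--▸ q2
  q1 = a.(rec X. c.(a.X\{b})\{a} + b.(a.X + (X + X) + a.c.0)) + ((rec X. c.(a.X\{b})\{a} + b.(a.X + (X + X) + a.c.0)) + (rec X. c.(a.X\{b})\{a} + b.(a.X + (X + X) + a.c.0))) + a.c.0 :: --a--▸ q0, --a--▸ q3, --b--▸ q1, --c--▸ q2
  q2 = (a.(rec X. c.(a.X\{b})\{a} + b.(a.X + (X + X) + a.c.0))\{b})\{a} :: ·
  q3 = c.0 :: --c--▸ q4
  q4 = 0 :: ·
Partition-refinement fixed point:
  B0 = {p0}
  B1 = {p1}
  B2 = {p2, p4, q2, q4}
  B3 = {p3, q3}
  B4 = {q0}
  B5 = {q1}
p0 ∈ B0, q0 ∈ B4 → different blocks

NO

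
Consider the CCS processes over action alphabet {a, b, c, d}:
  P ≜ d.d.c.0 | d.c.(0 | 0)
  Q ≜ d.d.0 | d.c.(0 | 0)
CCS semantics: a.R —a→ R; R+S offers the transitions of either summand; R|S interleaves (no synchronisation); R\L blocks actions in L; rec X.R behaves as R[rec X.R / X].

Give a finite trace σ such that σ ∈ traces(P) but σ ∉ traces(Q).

ddcdc

LTS(P): 12 reachable states
  m0 = d.d.c.0 | d.c.(0 | 0) → —d→ m1, —d→ m2
  m1 = d.c.0 | d.c.(0 | 0) → —d→ m3, —d→ m4
  m2 = d.d.c.0 | c.(0 | 0) → —c→ m5, —d→ m4
  m3 = c.0 | d.c.(0 | 0) → —c→ m6, —d→ m7
  m4 = d.c.0 | c.(0 | 0) → —c→ m8, —d→ m7
  m5 = d.d.c.0 | (0 | 0) → —d→ m8
  m6 = 0 | d.c.(0 | 0) → —d→ m9
  m7 = c.0 | c.(0 | 0) → —c→ m10, —c→ m9
  m8 = d.c.0 | (0 | 0) → —d→ m10
  m9 = 0 | c.(0 | 0) → —c→ m11
  m10 = c.0 | (0 | 0) → —c→ m11
  m11 = 0 | (0 | 0) → (no moves)
LTS(Q): 9 reachable states
  n0 = d.d.0 | d.c.(0 | 0) → —d→ n1, —d→ n2
  n1 = d.0 | d.c.(0 | 0) → —d→ n3, —d→ n4
  n2 = d.d.0 | c.(0 | 0) → —c→ n5, —d→ n4
  n3 = 0 | d.c.(0 | 0) → —d→ n6
  n4 = d.0 | c.(0 | 0) → —c→ n7, —d→ n6
  n5 = d.d.0 | (0 | 0) → —d→ n7
  n6 = 0 | c.(0 | 0) → —c→ n8
  n7 = d.0 | (0 | 0) → —d→ n8
  n8 = 0 | (0 | 0) → (no moves)
Run σ = ⟨ddcdc⟩ on P: start {m0}
  after d @ step 1: {m1, m2}
  after d @ step 2: {m3, m4}
  after c @ step 3: {m6, m8}
  after d @ step 4: {m10, m9}
  after c @ step 5: {m11}
  — P admits the full trace.
Run σ = ⟨ddcdc⟩ on Q: start {n0}
  after d @ step 1: {n1, n2}
  after d @ step 2: {n3, n4}
  after c @ step 3: {n7}
  after d @ step 4: {n8}
  after c @ step 5: ∅ (Q stuck)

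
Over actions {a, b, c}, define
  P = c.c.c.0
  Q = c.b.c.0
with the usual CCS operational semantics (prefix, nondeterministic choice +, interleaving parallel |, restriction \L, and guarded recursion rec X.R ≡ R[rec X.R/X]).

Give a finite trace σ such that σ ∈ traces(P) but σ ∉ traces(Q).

cc

Reachable graph of P (4 states):
  p0 = c.c.c.0 | --c--▸ p1
  p1 = c.c.0 | --c--▸ p2
  p2 = c.0 | --c--▸ p3
  p3 = 0 | stopped
Reachable graph of Q (4 states):
  q0 = c.b.c.0 | --c--▸ q1
  q1 = b.c.0 | --b--▸ q2
  q2 = c.0 | --c--▸ q3
  q3 = 0 | stopped
Trace ⟨cc⟩ through P, begin at {p0}:
  [1] c ⇒ {p1}
  [2] c ⇒ {p2}
  ✓ P
Trace ⟨cc⟩ through Q, begin at {q0}:
  [1] c ⇒ {q1}
  [2] c ⇒ ∅  — Q cannot continue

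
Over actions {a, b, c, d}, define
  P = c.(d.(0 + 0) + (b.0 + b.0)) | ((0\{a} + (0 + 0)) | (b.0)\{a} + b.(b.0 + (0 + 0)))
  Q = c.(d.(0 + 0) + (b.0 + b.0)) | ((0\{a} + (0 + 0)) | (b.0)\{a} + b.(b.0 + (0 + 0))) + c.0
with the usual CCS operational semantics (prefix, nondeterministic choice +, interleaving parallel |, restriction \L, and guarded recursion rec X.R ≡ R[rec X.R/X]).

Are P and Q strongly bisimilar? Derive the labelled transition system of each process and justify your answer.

NO

Reachable graph of P (16 states):
  s0 = c.(d.(0 + 0) + (b.0 + b.0)) | ((0\{a} + (0 + 0)) | (b.0)\{a} + b.(b.0 + (0 + 0))) :: ··b··> s1, ··b··> s2, ··c··> s3
  s1 = c.(d.(0 + 0) + (b.0 + b.0)) | ((0\{a} + (0 + 0)) | 0\{a}) :: ··c··> s4
  s2 = c.(d.(0 + 0) + (b.0 + b.0)) | (b.0 + (0 + 0)) :: ··b··> s5, ··c··> s6
  s3 = (d.(0 + 0) + (b.0 + b.0)) | ((0\{a} + (0 + 0)) | (b.0)\{a} + b.(b.0 + (0 + 0))) :: ··b··> s4, ··b··> s6, ··b··> s7, ··d··> s8
  s4 = (d.(0 + 0) + (b.0 + b.0)) | ((0\{a} + (0 + 0)) | 0\{a}) :: ··b··> s9, ··d··> s10
  s5 = c.(d.(0 + 0) + (b.0 + b.0)) | 0 :: ··c··> s11
  s6 = (d.(0 + 0) + (b.0 + b.0)) | (b.0 + (0 + 0)) :: ··b··> s11, ··b··> s12, ··d··> s13
  s7 = 0 | ((0\{a} + (0 + 0)) | (b.0)\{a} + b.(b.0 + (0 + 0))) :: ··b··> s12, ··b··> s9
  s8 = (0 + 0) | ((0\{a} + (0 + 0)) | (b.0)\{a} + b.(b.0 + (0 + 0))) :: ··b··> s10, ··b··> s13
  s9 = 0 | ((0\{a} + (0 + 0)) | 0\{a}) :: ·
  s10 = (0 + 0) | ((0\{a} + (0 + 0)) | 0\{a}) :: ·
  s11 = (d.(0 + 0) + (b.0 + b.0)) | 0 :: ··b··> s14, ··d··> s15
  s12 = 0 | (b.0 + (0 + 0)) :: ··b··> s14
  s13 = (0 + 0) | (b.0 + (0 + 0)) :: ··b··> s15
  s14 = 0 | 0 :: ·
  s15 = (0 + 0) | 0 :: ·
Reachable graph of Q (17 states):
  t0 = c.(d.(0 + 0) + (b.0 + b.0)) | ((0\{a} + (0 + 0)) | (b.0)\{a} + b.(b.0 + (0 + 0))) + c.0 :: ··b··> t1, ··b··> t2, ··c··> t3, ··c··> t4
  t1 = c.(d.(0 + 0) + (b.0 + b.0)) | ((0\{a} + (0 + 0)) | 0\{a}) :: ··c··> t5
  t2 = c.(d.(0 + 0) + (b.0 + b.0)) | (b.0 + (0 + 0)) :: ··b··> t6, ··c··> t7
  t3 = (d.(0 + 0) + (b.0 + b.0)) | ((0\{a} + (0 + 0)) | (b.0)\{a} + b.(b.0 + (0 + 0))) :: ··b··> t5, ··b··> t7, ··b··> t8, ··d··> t9
  t4 = 0 :: ·
  t5 = (d.(0 + 0) + (b.0 + b.0)) | ((0\{a} + (0 + 0)) | 0\{a}) :: ··b··> t10, ··d··> t11
  t6 = c.(d.(0 + 0) + (b.0 + b.0)) | 0 :: ··c··> t12
  t7 = (d.(0 + 0) + (b.0 + b.0)) | (b.0 + (0 + 0)) :: ··b··> t12, ··b··> t13, ··d··> t14
  t8 = 0 | ((0\{a} + (0 + 0)) | (b.0)\{a} + b.(b.0 + (0 + 0))) :: ··b··> t10, ··b··> t13
  t9 = (0 + 0) | ((0\{a} + (0 + 0)) | (b.0)\{a} + b.(b.0 + (0 + 0))) :: ··b··> t11, ··b··> t14
  t10 = 0 | ((0\{a} + (0 + 0)) | 0\{a}) :: ·
  t11 = (0 + 0) | ((0\{a} + (0 + 0)) | 0\{a}) :: ·
  t12 = (d.(0 + 0) + (b.0 + b.0)) | 0 :: ··b··> t15, ··d··> t16
  t13 = 0 | (b.0 + (0 + 0)) :: ··b··> t15
  t14 = (0 + 0) | (b.0 + (0 + 0)) :: ··b··> t16
  t15 = 0 | 0 :: ·
  t16 = (0 + 0) | 0 :: ·
Partition-refinement fixed point:
  B0 = {s0}
  B1 = {s3, t3}
  B2 = {s7, s8, t8, t9}
  B3 = {s10, s14, s15, s9, t10, t11, t15, t16, t4}
  B4 = {s12, s13, t13, t14}
  B5 = {s6, t7}
  B6 = {s11, s4, t12, t5}
  B7 = {s1, s5, t1, t6}
  B8 = {s2, t2}
  B9 = {t0}
s0 ∈ B0, t0 ∈ B9 → different blocks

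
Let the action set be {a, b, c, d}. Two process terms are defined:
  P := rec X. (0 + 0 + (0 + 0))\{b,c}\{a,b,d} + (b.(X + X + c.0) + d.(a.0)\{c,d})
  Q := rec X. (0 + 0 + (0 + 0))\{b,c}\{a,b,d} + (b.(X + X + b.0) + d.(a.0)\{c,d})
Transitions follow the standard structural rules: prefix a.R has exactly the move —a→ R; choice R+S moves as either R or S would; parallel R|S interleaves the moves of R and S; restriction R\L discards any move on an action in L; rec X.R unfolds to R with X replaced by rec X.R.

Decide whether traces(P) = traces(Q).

Reachable graph of P (5 states):
  m0 = rec X. (0 + 0 + (0 + 0))\{b,c}\{a,b,d} + (b.(X + X + c.0) + d.(a.0)\{c,d}) :: ··b··> m1, ··d··> m2
  m1 = (rec X. (0 + 0 + (0 + 0))\{b,c}\{a,b,d} + (b.(X + X + c.0) + d.(a.0)\{c,d})) + (rec X. (0 + 0 + (0 + 0))\{b,c}\{a,b,d} + (b.(X + X + c.0) + d.(a.0)\{c,d})) + c.0 :: ··b··> m1, ··c··> m3, ··d··> m2
  m2 = (a.0)\{c,d} :: ··a··> m4
  m3 = 0 :: (no moves)
  m4 = 0\{c,d} :: (no moves)
Reachable graph of Q (5 states):
  n0 = rec X. (0 + 0 + (0 + 0))\{b,c}\{a,b,d} + (b.(X + X + b.0) + d.(a.0)\{c,d}) :: ··b··> n1, ··d··> n2
  n1 = (rec X. (0 + 0 + (0 + 0))\{b,c}\{a,b,d} + (b.(X + X + b.0) + d.(a.0)\{c,d})) + (rec X. (0 + 0 + (0 + 0))\{b,c}\{a,b,d} + (b.(X + X + b.0) + d.(a.0)\{c,d})) + b.0 :: ··b··> n1, ··b··> n3, ··d··> n2
  n2 = (a.0)\{c,d} :: ··a··> n4
  n3 = 0 :: (no moves)
  n4 = 0\{c,d} :: (no moves)
Trace ⟨bc⟩ through P, begin at {m0}:
  [1] b ⇒ {m1}
  [2] c ⇒ {m3}
  — P admits the full trace.
Trace ⟨bc⟩ through Q, begin at {n0}:
  [1] b ⇒ {n1}
  [2] c ⇒ ∅  — Q cannot continue

NO — witness ⟨bc⟩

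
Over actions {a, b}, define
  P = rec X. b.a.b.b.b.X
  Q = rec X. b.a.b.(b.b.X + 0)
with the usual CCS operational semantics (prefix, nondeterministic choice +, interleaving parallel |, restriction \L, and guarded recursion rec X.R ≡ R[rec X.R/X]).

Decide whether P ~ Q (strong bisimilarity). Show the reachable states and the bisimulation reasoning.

bisimilar

LTS(P): 5 reachable states
  p0 = rec X. b.a.b.b.b.X ⊢ --b--▸ p1
  p1 = a.b.b.b.(rec X. b.a.b.b.b.X) ⊢ --a--▸ p2
  p2 = b.b.b.(rec X. b.a.b.b.b.X) ⊢ --b--▸ p3
  p3 = b.b.(rec X. b.a.b.b.b.X) ⊢ --b--▸ p4
  p4 = b.(rec X. b.a.b.b.b.X) ⊢ --b--▸ p0
LTS(Q): 5 reachable states
  q0 = rec X. b.a.b.(b.b.X + 0) ⊢ --b--▸ q1
  q1 = a.b.(b.b.(rec X. b.a.b.(b.b.X + 0)) + 0) ⊢ --a--▸ q2
  q2 = b.(b.b.(rec X. b.a.b.(b.b.X + 0)) + 0) ⊢ --b--▸ q3
  q3 = b.b.(rec X. b.a.b.(b.b.X + 0)) + 0 ⊢ --b--▸ q4
  q4 = b.(rec X. b.a.b.(b.b.X + 0)) ⊢ --b--▸ q0
Coarsest stable partition (strong bisimilarity classes):
  B0 = {p0, q0}
  B1 = {p1, q1}
  B2 = {p2, q2}
  B3 = {p3, q3}
  B4 = {p4, q4}
p0 ∈ B0, q0 ∈ B0 → same block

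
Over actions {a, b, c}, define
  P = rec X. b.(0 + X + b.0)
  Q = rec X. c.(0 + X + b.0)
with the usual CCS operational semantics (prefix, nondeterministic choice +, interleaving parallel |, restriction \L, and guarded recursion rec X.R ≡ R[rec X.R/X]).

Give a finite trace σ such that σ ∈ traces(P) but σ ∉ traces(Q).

P's transition system — 3 states:
  u0 = rec X. b.(0 + X + b.0) | =b=> u1
  u1 = 0 + (rec X. b.(0 + X + b.0)) + b.0 | =b=> u1, =b=> u2
  u2 = 0 | stopped
Q's transition system — 3 states:
  v0 = rec X. c.(0 + X + b.0) | =c=> v1
  v1 = 0 + (rec X. c.(0 + X + b.0)) + b.0 | =b=> v2, =c=> v1
  v2 = 0 | stopped
Executing b from P (initial set {u0}):
  [1] b ⇒ {u1}
  — P admits the full trace.
Executing b from Q (initial set {v0}):
  [1] b ⇒ no successor for Q

b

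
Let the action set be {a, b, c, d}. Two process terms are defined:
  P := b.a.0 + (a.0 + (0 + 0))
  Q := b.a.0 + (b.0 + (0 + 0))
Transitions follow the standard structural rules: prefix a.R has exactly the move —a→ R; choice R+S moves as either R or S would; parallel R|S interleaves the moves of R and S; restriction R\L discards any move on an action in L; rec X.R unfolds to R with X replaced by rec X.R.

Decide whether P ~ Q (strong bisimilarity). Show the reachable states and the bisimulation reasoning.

P's transition system — 3 states:
  p0 = b.a.0 + (a.0 + (0 + 0)) :: =a=> p1, =b=> p2
  p1 = 0 :: ∅
  p2 = a.0 :: =a=> p1
Q's transition system — 3 states:
  q0 = b.a.0 + (b.0 + (0 + 0)) :: =b=> q1, =b=> q2
  q1 = 0 :: ∅
  q2 = a.0 :: =a=> q1
Bisimilarity quotient blocks:
  B0 = {p0}
  B1 = {p1, q1}
  B2 = {p2, q2}
  B3 = {q0}
p0 ∈ B0, q0 ∈ B3 → different blocks

not bisimilar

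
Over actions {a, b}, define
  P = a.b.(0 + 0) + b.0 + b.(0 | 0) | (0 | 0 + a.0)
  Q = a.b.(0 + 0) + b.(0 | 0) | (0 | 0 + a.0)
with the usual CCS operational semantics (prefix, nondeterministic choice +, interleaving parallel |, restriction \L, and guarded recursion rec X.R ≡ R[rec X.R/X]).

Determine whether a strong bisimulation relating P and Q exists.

P ≁ Q

P's transition system — 7 states:
  s0 = a.b.(0 + 0) + b.0 + b.(0 | 0) | (0 | 0 + a.0) | -a-> s1, -a-> s2, -b-> s3, -b-> s4
  s1 = b.(0 + 0) | -b-> s5
  s2 = b.(0 | 0) | 0 | -b-> s6
  s3 = 0 | stopped
  s4 = 0 | 0 | (0 | 0 + a.0) | -a-> s6
  s5 = 0 + 0 | stopped
  s6 = 0 | 0 | 0 | stopped
Q's transition system — 6 states:
  t0 = a.b.(0 + 0) + b.(0 | 0) | (0 | 0 + a.0) | -a-> t1, -a-> t2, -b-> t3
  t1 = b.(0 + 0) | -b-> t4
  t2 = b.(0 | 0) | 0 | -b-> t5
  t3 = 0 | 0 | (0 | 0 + a.0) | -a-> t5
  t4 = 0 + 0 | stopped
  t5 = 0 | 0 | 0 | stopped
Coarsest stable partition (strong bisimilarity classes):
  B0 = {s0}
  B1 = {s1, s2, t1, t2}
  B2 = {s3, s5, s6, t4, t5}
  B3 = {s4, t3}
  B4 = {t0}
s0 ∈ B0, t0 ∈ B4 → different blocks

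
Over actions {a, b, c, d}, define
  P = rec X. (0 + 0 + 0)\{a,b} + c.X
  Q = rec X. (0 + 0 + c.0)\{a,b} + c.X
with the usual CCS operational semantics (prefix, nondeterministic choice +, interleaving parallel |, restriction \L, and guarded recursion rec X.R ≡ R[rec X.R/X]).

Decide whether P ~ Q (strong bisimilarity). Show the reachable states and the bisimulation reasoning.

P ≁ Q

LTS(P): 1 reachable states
  p0 = rec X. (0 + 0 + 0)\{a,b} + c.X → =c=> p0
LTS(Q): 2 reachable states
  q0 = rec X. (0 + 0 + c.0)\{a,b} + c.X → =c=> q0, =c=> q1
  q1 = 0\{a,b} → ∅
Coarsest stable partition (strong bisimilarity classes):
  B0 = {p0}
  B1 = {q0}
  B2 = {q1}
p0 ∈ B0, q0 ∈ B1 → different blocks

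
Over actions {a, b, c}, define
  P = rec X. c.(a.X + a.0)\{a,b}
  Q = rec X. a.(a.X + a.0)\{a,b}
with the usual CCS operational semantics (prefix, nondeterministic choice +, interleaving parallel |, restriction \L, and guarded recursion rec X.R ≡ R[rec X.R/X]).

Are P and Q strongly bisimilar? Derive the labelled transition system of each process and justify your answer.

not bisimilar

P's transition system — 2 states:
  p0 = rec X. c.(a.X + a.0)\{a,b} ⊢ —c→ p1
  p1 = (a.(rec X. c.(a.X + a.0)\{a,b}) + a.0)\{a,b} ⊢ deadlocked
Q's transition system — 2 states:
  q0 = rec X. a.(a.X + a.0)\{a,b} ⊢ —a→ q1
  q1 = (a.(rec X. a.(a.X + a.0)\{a,b}) + a.0)\{a,b} ⊢ deadlocked
Coarsest stable partition (strong bisimilarity classes):
  B0 = {p0}
  B1 = {p1, q1}
  B2 = {q0}
p0 ∈ B0, q0 ∈ B2 → different blocks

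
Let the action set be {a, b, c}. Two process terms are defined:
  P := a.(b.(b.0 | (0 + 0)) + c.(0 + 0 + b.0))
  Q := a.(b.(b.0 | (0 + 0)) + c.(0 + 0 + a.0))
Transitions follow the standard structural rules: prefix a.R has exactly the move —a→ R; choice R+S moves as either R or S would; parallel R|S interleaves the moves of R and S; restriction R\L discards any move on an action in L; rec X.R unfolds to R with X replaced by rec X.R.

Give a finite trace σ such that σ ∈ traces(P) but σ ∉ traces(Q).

LTS(P): 6 reachable states
  m0 = a.(b.(b.0 | (0 + 0)) + c.(0 + 0 + b.0)) ⊢ =a=> m1
  m1 = b.(b.0 | (0 + 0)) + c.(0 + 0 + b.0) ⊢ =b=> m2, =c=> m3
  m2 = b.0 | (0 + 0) ⊢ =b=> m4
  m3 = 0 + 0 + b.0 ⊢ =b=> m5
  m4 = 0 | (0 + 0) ⊢ deadlocked
  m5 = 0 ⊢ deadlocked
LTS(Q): 6 reachable states
  n0 = a.(b.(b.0 | (0 + 0)) + c.(0 + 0 + a.0)) ⊢ =a=> n1
  n1 = b.(b.0 | (0 + 0)) + c.(0 + 0 + a.0) ⊢ =b=> n2, =c=> n3
  n2 = b.0 | (0 + 0) ⊢ =b=> n4
  n3 = 0 + 0 + a.0 ⊢ =a=> n5
  n4 = 0 | (0 + 0) ⊢ deadlocked
  n5 = 0 ⊢ deadlocked
Executing acb from P (initial set {m0}):
  step 1 (a): {m1}
  step 2 (c): {m3}
  step 3 (b): {m5}
  — P admits the full trace.
Executing acb from Q (initial set {n0}):
  step 1 (a): {n1}
  step 2 (c): {n3}
  step 3 (b): ∅ (Q stuck)

acb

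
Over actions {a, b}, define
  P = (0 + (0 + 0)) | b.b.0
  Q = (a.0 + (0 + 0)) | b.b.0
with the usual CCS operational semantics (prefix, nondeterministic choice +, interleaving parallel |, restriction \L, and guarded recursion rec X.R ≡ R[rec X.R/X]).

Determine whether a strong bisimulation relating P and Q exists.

Reachable graph of P (3 states):
  p0 = (0 + (0 + 0)) | b.b.0 | -b-> p1
  p1 = (0 + (0 + 0)) | b.0 | -b-> p2
  p2 = (0 + (0 + 0)) | 0 | ∅
Reachable graph of Q (6 states):
  q0 = (a.0 + (0 + 0)) | b.b.0 | -a-> q1, -b-> q2
  q1 = 0 | b.b.0 | -b-> q3
  q2 = (a.0 + (0 + 0)) | b.0 | -a-> q3, -b-> q4
  q3 = 0 | b.0 | -b-> q5
  q4 = (a.0 + (0 + 0)) | 0 | -a-> q5
  q5 = 0 | 0 | ∅
Bisimilarity quotient blocks:
  B0 = {p0, q1}
  B1 = {p1, q3}
  B2 = {p2, q5}
  B3 = {q0}
  B4 = {q2}
  B5 = {q4}
p0 ∈ B0, q0 ∈ B3 → different blocks

P ≁ Q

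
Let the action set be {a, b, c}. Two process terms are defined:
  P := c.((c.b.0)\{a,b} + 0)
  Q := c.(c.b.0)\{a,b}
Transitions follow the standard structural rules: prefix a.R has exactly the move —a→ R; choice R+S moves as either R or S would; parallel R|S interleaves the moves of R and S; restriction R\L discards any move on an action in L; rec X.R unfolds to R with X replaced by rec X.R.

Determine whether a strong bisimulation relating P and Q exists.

Reachable graph of P (3 states):
  m0 = c.((c.b.0)\{a,b} + 0) → —c→ m1
  m1 = (c.b.0)\{a,b} + 0 → —c→ m2
  m2 = (b.0)\{a,b} → deadlocked
Reachable graph of Q (3 states):
  n0 = c.(c.b.0)\{a,b} → —c→ n1
  n1 = (c.b.0)\{a,b} → —c→ n2
  n2 = (b.0)\{a,b} → deadlocked
Coarsest stable partition (strong bisimilarity classes):
  B0 = {m0, n0}
  B1 = {m1, n1}
  B2 = {m2, n2}
m0 ∈ B0, n0 ∈ B0 → same block

bisimilar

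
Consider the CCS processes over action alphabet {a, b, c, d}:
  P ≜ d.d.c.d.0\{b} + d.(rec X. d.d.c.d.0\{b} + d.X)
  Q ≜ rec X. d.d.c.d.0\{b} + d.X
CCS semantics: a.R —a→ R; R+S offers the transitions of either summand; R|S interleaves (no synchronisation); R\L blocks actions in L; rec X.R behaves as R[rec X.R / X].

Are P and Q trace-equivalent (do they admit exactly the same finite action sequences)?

Reachable graph of P (6 states):
  u0 = d.d.c.d.0\{b} + d.(rec X. d.d.c.d.0\{b} + d.X) has moves ··d··> u1, ··d··> u2
  u1 = d.c.d.0\{b} has moves ··d··> u3
  u2 = rec X. d.d.c.d.0\{b} + d.X has moves ··d··> u1, ··d··> u2
  u3 = c.d.0\{b} has moves ··c··> u4
  u4 = d.0\{b} has moves ··d··> u5
  u5 = 0\{b} has moves stopped
Reachable graph of Q (5 states):
  v0 = rec X. d.d.c.d.0\{b} + d.X has moves ··d··> v0, ··d··> v1
  v1 = d.c.d.0\{b} has moves ··d··> v2
  v2 = c.d.0\{b} has moves ··c··> v3
  v3 = d.0\{b} has moves ··d··> v4
  v4 = 0\{b} has moves stopped
Bisimilarity quotient blocks:
  B0 = {u0, u2, v0}
  B1 = {u1, v1}
  B2 = {u3, v2}
  B3 = {u4, v3}
  B4 = {u5, v4}
u0 ∈ B0, v0 ∈ B0 → same block
Bisimilar ⇒ trace-equivalent.

traces(P) = traces(Q)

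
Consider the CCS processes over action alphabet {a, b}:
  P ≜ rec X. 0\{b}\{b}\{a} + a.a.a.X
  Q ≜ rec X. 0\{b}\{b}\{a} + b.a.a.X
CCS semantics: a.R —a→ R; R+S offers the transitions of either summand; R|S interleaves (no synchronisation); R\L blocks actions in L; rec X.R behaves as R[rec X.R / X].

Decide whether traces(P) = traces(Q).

Reachable graph of P (3 states):
  p0 = rec X. 0\{b}\{b}\{a} + a.a.a.X → -a-> p1
  p1 = a.a.(rec X. 0\{b}\{b}\{a} + a.a.a.X) → -a-> p2
  p2 = a.(rec X. 0\{b}\{b}\{a} + a.a.a.X) → -a-> p0
Reachable graph of Q (3 states):
  q0 = rec X. 0\{b}\{b}\{a} + b.a.a.X → -b-> q1
  q1 = a.a.(rec X. 0\{b}\{b}\{a} + b.a.a.X) → -a-> q2
  q2 = a.(rec X. 0\{b}\{b}\{a} + b.a.a.X) → -a-> q0
Executing a from P (initial set {p0}):
  [1] a ⇒ {p1}
  ✓ P
Executing a from Q (initial set {q0}):
  [1] a ⇒ ∅  — Q cannot continue

trace-distinct — witness ⟨a⟩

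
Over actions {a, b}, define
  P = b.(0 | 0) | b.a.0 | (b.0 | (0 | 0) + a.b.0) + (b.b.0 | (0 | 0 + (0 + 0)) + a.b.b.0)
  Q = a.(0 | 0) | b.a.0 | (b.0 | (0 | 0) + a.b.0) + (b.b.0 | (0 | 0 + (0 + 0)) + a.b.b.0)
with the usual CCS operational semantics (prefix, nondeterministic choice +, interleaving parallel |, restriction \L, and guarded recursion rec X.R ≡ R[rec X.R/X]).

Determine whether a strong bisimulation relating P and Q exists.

Reachable graph of P (29 states):
  p0 = b.(0 | 0) | b.a.0 | (b.0 | (0 | 0) + a.b.0) + (b.b.0 | (0 | 0 + (0 + 0)) + a.b.b.0) :: -a-> p1, -a-> p2, -b-> p3, -b-> p4, -b-> p5, -b-> p6
  p1 = b.(0 | 0) | b.a.0 | b.0 :: -b-> p7, -b-> p8, -b-> p9
  p2 = b.b.0 :: -b-> p10
  p3 = 0 | 0 | b.a.0 | (b.0 | (0 | 0) + a.b.0) :: -a-> p7, -b-> p11, -b-> p12
  p4 = b.(0 | 0) | a.0 | (b.0 | (0 | 0) + a.b.0) :: -a-> p13, -a-> p8, -b-> p11, -b-> p14
  p5 = b.(0 | 0) | b.a.0 | (0 | (0 | 0)) :: -b-> p12, -b-> p14
  p6 = b.0 | (0 | 0 + (0 + 0)) :: -b-> p15
  p7 = 0 | 0 | b.a.0 | b.0 :: -b-> p16, -b-> p17
  p8 = b.(0 | 0) | a.0 | b.0 :: -a-> p18, -b-> p16, -b-> p19
  p9 = b.(0 | 0) | b.a.0 | 0 :: -b-> p17, -b-> p19
  p10 = b.0 :: -b-> p20
  p11 = 0 | 0 | a.0 | (b.0 | (0 | 0) + a.b.0) :: -a-> p16, -a-> p21, -b-> p22
  p12 = 0 | 0 | b.a.0 | (0 | (0 | 0)) :: -b-> p22
  p13 = b.(0 | 0) | 0 | (b.0 | (0 | 0) + a.b.0) :: -a-> p18, -b-> p21, -b-> p23
  p14 = b.(0 | 0) | a.0 | (0 | (0 | 0)) :: -a-> p23, -b-> p22
  p15 = 0 | (0 | 0 + (0 + 0)) :: (no moves)
  p16 = 0 | 0 | a.0 | b.0 :: -a-> p24, -b-> p25
  p17 = 0 | 0 | b.a.0 | 0 :: -b-> p25
  p18 = b.(0 | 0) | 0 | b.0 :: -b-> p24, -b-> p26
  p19 = b.(0 | 0) | a.0 | 0 :: -a-> p26, -b-> p25
  p20 = 0 :: (no moves)
  p21 = 0 | 0 | 0 | (b.0 | (0 | 0) + a.b.0) :: -a-> p24, -b-> p27
  p22 = 0 | 0 | a.0 | (0 | (0 | 0)) :: -a-> p27
  p23 = b.(0 | 0) | 0 | (0 | (0 | 0)) :: -b-> p27
  p24 = 0 | 0 | 0 | b.0 :: -b-> p28
  p25 = 0 | 0 | a.0 | 0 :: -a-> p28
  p26 = b.(0 | 0) | 0 | 0 :: -b-> p28
  p27 = 0 | 0 | 0 | (0 | (0 | 0)) :: (no moves)
  p28 = 0 | 0 | 0 | 0 :: (no moves)
Reachable graph of Q (29 states):
  q0 = a.(0 | 0) | b.a.0 | (b.0 | (0 | 0) + a.b.0) + (b.b.0 | (0 | 0 + (0 + 0)) + a.b.b.0) :: -a-> q1, -a-> q2, -a-> q3, -b-> q4, -b-> q5, -b-> q6
  q1 = 0 | 0 | b.a.0 | (b.0 | (0 | 0) + a.b.0) :: -a-> q7, -b-> q8, -b-> q9
  q2 = a.(0 | 0) | b.a.0 | b.0 :: -a-> q7, -b-> q10, -b-> q11
  q3 = b.b.0 :: -b-> q12
  q4 = a.(0 | 0) | a.0 | (b.0 | (0 | 0) + a.b.0) :: -a-> q10, -a-> q13, -a-> q8, -b-> q14
  q5 = a.(0 | 0) | b.a.0 | (0 | (0 | 0)) :: -a-> q9, -b-> q14
  q6 = b.0 | (0 | 0 + (0 + 0)) :: -b-> q15
  q7 = 0 | 0 | b.a.0 | b.0 :: -b-> q16, -b-> q17
  q8 = 0 | 0 | a.0 | (b.0 | (0 | 0) + a.b.0) :: -a-> q16, -a-> q18, -b-> q19
  q9 = 0 | 0 | b.a.0 | (0 | (0 | 0)) :: -b-> q19
  q10 = a.(0 | 0) | a.0 | b.0 :: -a-> q16, -a-> q20, -b-> q21
  q11 = a.(0 | 0) | b.a.0 | 0 :: -a-> q17, -b-> q21
  q12 = b.0 :: -b-> q22
  q13 = a.(0 | 0) | 0 | (b.0 | (0 | 0) + a.b.0) :: -a-> q18, -a-> q20, -b-> q23
  q14 = a.(0 | 0) | a.0 | (0 | (0 | 0)) :: -a-> q19, -a-> q23
  q15 = 0 | (0 | 0 + (0 + 0)) :: (no moves)
  q16 = 0 | 0 | a.0 | b.0 :: -a-> q24, -b-> q25
  q17 = 0 | 0 | b.a.0 | 0 :: -b-> q25
  q18 = 0 | 0 | 0 | (b.0 | (0 | 0) + a.b.0) :: -a-> q24, -b-> q26
  q19 = 0 | 0 | a.0 | (0 | (0 | 0)) :: -a-> q26
  q20 = a.(0 | 0) | 0 | b.0 :: -a-> q24, -b-> q27
  q21 = a.(0 | 0) | a.0 | 0 :: -a-> q25, -a-> q27
  q22 = 0 :: (no moves)
  q23 = a.(0 | 0) | 0 | (0 | (0 | 0)) :: -a-> q26
  q24 = 0 | 0 | 0 | b.0 :: -b-> q28
  q25 = 0 | 0 | a.0 | 0 :: -a-> q28
  q26 = 0 | 0 | 0 | (0 | (0 | 0)) :: (no moves)
  q27 = a.(0 | 0) | 0 | 0 :: -a-> q28
  q28 = 0 | 0 | 0 | 0 :: (no moves)
Partition-refinement fixed point:
  B0 = {p0}
  B1 = {p3, q1}
  B2 = {p5, p7, p9, q7}
  B3 = {p14, p16, p19, q16, q20}
  B4 = {p10, p23, p24, p26, p6, q12, q24, q6}
  B5 = {p15, p20, p27, p28, q15, q22, q26, q28}
  B6 = {p22, p25, q19, q23, q25, q27}
  B7 = {p12, p17, q17, q9}
  B8 = {p11, q13, q8}
  B9 = {p21, q18}
  B10 = {p18, p2, q3}
  B11 = {p1}
  B12 = {p8}
  B13 = {p4}
  B14 = {p13}
  B15 = {q0}
  B16 = {q4}
  B17 = {q14, q21}
  B18 = {q10}
  B19 = {q11, q5}
  B20 = {q2}
p0 ∈ B0, q0 ∈ B15 → different blocks

NO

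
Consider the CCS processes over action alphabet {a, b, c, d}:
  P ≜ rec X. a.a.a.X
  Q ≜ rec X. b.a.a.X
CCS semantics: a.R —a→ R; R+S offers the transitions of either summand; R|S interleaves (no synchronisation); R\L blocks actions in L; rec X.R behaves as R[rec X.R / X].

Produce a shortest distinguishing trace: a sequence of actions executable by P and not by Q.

a

Reachable graph of P (3 states):
  m0 = rec X. a.a.a.X → ··a··> m1
  m1 = a.a.(rec X. a.a.a.X) → ··a··> m2
  m2 = a.(rec X. a.a.a.X) → ··a··> m0
Reachable graph of Q (3 states):
  n0 = rec X. b.a.a.X → ··b··> n1
  n1 = a.a.(rec X. b.a.a.X) → ··a··> n2
  n2 = a.(rec X. b.a.a.X) → ··a··> n0
Trace ⟨a⟩ through P, begin at {m0}:
  [1] a ⇒ {m1}
  ✓ P
Trace ⟨a⟩ through Q, begin at {n0}:
  [1] a ⇒ no successor for Q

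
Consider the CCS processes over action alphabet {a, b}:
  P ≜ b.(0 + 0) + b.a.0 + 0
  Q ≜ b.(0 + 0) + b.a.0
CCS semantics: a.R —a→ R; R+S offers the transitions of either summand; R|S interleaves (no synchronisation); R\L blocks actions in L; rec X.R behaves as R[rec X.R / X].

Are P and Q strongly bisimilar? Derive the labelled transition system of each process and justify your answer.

P's transition system — 4 states:
  m0 = b.(0 + 0) + b.a.0 + 0 | —b→ m1, —b→ m2
  m1 = 0 + 0 | ·
  m2 = a.0 | —a→ m3
  m3 = 0 | ·
Q's transition system — 4 states:
  n0 = b.(0 + 0) + b.a.0 | —b→ n1, —b→ n2
  n1 = 0 + 0 | ·
  n2 = a.0 | —a→ n3
  n3 = 0 | ·
Bisimilarity quotient blocks:
  B0 = {m0, n0}
  B1 = {m2, n2}
  B2 = {m1, m3, n1, n3}
m0 ∈ B0, n0 ∈ B0 → same block

P ~ Q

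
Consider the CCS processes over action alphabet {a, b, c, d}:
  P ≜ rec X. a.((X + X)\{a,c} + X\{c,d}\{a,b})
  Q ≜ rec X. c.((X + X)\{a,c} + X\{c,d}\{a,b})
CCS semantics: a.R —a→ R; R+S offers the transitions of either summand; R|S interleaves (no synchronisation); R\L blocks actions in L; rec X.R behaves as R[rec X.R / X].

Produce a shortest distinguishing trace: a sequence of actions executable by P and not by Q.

a

LTS(P): 2 reachable states
  u0 = rec X. a.((X + X)\{a,c} + X\{c,d}\{a,b}) | --a--▸ u1
  u1 = ((rec X. a.((X + X)\{a,c} + X\{c,d}\{a,b})) + (rec X. a.((X + X)\{a,c} + X\{c,d}\{a,b})))\{a,c} + (rec X. a.((X + X)\{a,c} + X\{c,d}\{a,b}))\{c,d}\{a,b} | stopped
LTS(Q): 2 reachable states
  v0 = rec X. c.((X + X)\{a,c} + X\{c,d}\{a,b}) | --c--▸ v1
  v1 = ((rec X. c.((X + X)\{a,c} + X\{c,d}\{a,b})) + (rec X. c.((X + X)\{a,c} + X\{c,d}\{a,b})))\{a,c} + (rec X. c.((X + X)\{a,c} + X\{c,d}\{a,b}))\{c,d}\{a,b} | stopped
Executing a from P (initial set {u0}):
  after a @ step 1: {u1}
  — P admits the full trace.
Executing a from Q (initial set {v0}):
  after a @ step 1: ∅ (Q stuck)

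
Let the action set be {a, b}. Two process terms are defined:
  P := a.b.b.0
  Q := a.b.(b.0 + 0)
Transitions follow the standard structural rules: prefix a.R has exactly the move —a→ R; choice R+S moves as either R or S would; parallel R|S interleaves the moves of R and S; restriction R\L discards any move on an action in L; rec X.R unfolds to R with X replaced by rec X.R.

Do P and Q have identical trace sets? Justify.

Reachable graph of P (4 states):
  p0 = a.b.b.0 → --a--▸ p1
  p1 = b.b.0 → --b--▸ p2
  p2 = b.0 → --b--▸ p3
  p3 = 0 → stopped
Reachable graph of Q (4 states):
  q0 = a.b.(b.0 + 0) → --a--▸ q1
  q1 = b.(b.0 + 0) → --b--▸ q2
  q2 = b.0 + 0 → --b--▸ q3
  q3 = 0 → stopped
Partition-refinement fixed point:
  B0 = {p0, q0}
  B1 = {p1, q1}
  B2 = {p2, q2}
  B3 = {p3, q3}
p0 ∈ B0, q0 ∈ B0 → same block
Bisimilar ⇒ trace-equivalent.

trace-equivalent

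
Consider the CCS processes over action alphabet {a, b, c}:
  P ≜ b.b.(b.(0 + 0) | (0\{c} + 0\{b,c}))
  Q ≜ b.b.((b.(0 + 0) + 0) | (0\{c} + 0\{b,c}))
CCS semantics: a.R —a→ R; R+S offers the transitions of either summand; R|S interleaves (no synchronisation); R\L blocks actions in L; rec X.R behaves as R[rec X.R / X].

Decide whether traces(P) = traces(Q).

P's transition system — 4 states:
  u0 = b.b.(b.(0 + 0) | (0\{c} + 0\{b,c})) → —b→ u1
  u1 = b.(b.(0 + 0) | (0\{c} + 0\{b,c})) → —b→ u2
  u2 = b.(0 + 0) | (0\{c} + 0\{b,c}) → —b→ u3
  u3 = (0 + 0) | (0\{c} + 0\{b,c}) → ∅
Q's transition system — 4 states:
  v0 = b.b.((b.(0 + 0) + 0) | (0\{c} + 0\{b,c})) → —b→ v1
  v1 = b.((b.(0 + 0) + 0) | (0\{c} + 0\{b,c})) → —b→ v2
  v2 = (b.(0 + 0) + 0) | (0\{c} + 0\{b,c}) → —b→ v3
  v3 = (0 + 0) | (0\{c} + 0\{b,c}) → ∅
Partition-refinement fixed point:
  B0 = {u0, v0}
  B1 = {u1, v1}
  B2 = {u2, v2}
  B3 = {u3, v3}
u0 ∈ B0, v0 ∈ B0 → same block
Bisimilar ⇒ trace-equivalent.

YES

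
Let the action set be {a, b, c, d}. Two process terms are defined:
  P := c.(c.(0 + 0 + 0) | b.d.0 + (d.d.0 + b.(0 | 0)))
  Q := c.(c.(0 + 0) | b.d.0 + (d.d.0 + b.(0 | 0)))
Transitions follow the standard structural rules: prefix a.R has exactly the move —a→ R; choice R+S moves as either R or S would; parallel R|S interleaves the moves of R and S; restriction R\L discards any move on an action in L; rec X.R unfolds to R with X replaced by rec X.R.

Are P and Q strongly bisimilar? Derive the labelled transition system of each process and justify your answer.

YES

Reachable graph of P (10 states):
  s0 = c.(c.(0 + 0 + 0) | b.d.0 + (d.d.0 + b.(0 | 0))) :: =c=> s1
  s1 = c.(0 + 0 + 0) | b.d.0 + (d.d.0 + b.(0 | 0)) :: =b=> s2, =b=> s3, =c=> s4, =d=> s5
  s2 = 0 | 0 :: ∅
  s3 = c.(0 + 0 + 0) | d.0 :: =c=> s6, =d=> s7
  s4 = (0 + 0 + 0) | b.d.0 :: =b=> s6
  s5 = d.0 :: =d=> s8
  s6 = (0 + 0 + 0) | d.0 :: =d=> s9
  s7 = c.(0 + 0 + 0) | 0 :: =c=> s9
  s8 = 0 :: ∅
  s9 = (0 + 0 + 0) | 0 :: ∅
Reachable graph of Q (10 states):
  t0 = c.(c.(0 + 0) | b.d.0 + (d.d.0 + b.(0 | 0))) :: =c=> t1
  t1 = c.(0 + 0) | b.d.0 + (d.d.0 + b.(0 | 0)) :: =b=> t2, =b=> t3, =c=> t4, =d=> t5
  t2 = 0 | 0 :: ∅
  t3 = c.(0 + 0) | d.0 :: =c=> t6, =d=> t7
  t4 = (0 + 0) | b.d.0 :: =b=> t6
  t5 = d.0 :: =d=> t8
  t6 = (0 + 0) | d.0 :: =d=> t9
  t7 = c.(0 + 0) | 0 :: =c=> t9
  t8 = 0 :: ∅
  t9 = (0 + 0) | 0 :: ∅
Partition-refinement fixed point:
  B0 = {s0, t0}
  B1 = {s1, t1}
  B2 = {s3, t3}
  B3 = {s7, t7}
  B4 = {s2, s8, s9, t2, t8, t9}
  B5 = {s5, s6, t5, t6}
  B6 = {s4, t4}
s0 ∈ B0, t0 ∈ B0 → same block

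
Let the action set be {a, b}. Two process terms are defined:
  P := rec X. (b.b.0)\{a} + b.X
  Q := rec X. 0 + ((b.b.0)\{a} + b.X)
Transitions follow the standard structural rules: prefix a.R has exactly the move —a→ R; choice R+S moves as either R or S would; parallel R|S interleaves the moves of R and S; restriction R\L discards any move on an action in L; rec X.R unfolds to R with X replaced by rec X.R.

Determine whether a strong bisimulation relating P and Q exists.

P's transition system — 3 states:
  s0 = rec X. (b.b.0)\{a} + b.X ⊢ =b=> s0, =b=> s1
  s1 = (b.0)\{a} ⊢ =b=> s2
  s2 = 0\{a} ⊢ (no moves)
Q's transition system — 3 states:
  t0 = rec X. 0 + ((b.b.0)\{a} + b.X) ⊢ =b=> t0, =b=> t1
  t1 = (b.0)\{a} ⊢ =b=> t2
  t2 = 0\{a} ⊢ (no moves)
Coarsest stable partition (strong bisimilarity classes):
  B0 = {s0, t0}
  B1 = {s1, t1}
  B2 = {s2, t2}
s0 ∈ B0, t0 ∈ B0 → same block

P ~ Q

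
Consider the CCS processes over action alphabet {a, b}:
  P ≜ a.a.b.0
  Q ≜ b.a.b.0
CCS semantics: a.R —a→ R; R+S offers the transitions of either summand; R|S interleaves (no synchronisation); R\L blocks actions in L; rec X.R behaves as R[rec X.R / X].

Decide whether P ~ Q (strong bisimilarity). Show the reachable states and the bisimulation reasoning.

Reachable graph of P (4 states):
  m0 = a.a.b.0 ⊢ --a--▸ m1
  m1 = a.b.0 ⊢ --a--▸ m2
  m2 = b.0 ⊢ --b--▸ m3
  m3 = 0 ⊢ ∅
Reachable graph of Q (4 states):
  n0 = b.a.b.0 ⊢ --b--▸ n1
  n1 = a.b.0 ⊢ --a--▸ n2
  n2 = b.0 ⊢ --b--▸ n3
  n3 = 0 ⊢ ∅
Coarsest stable partition (strong bisimilarity classes):
  B0 = {m0}
  B1 = {m1, n1}
  B2 = {m2, n2}
  B3 = {m3, n3}
  B4 = {n0}
m0 ∈ B0, n0 ∈ B4 → different blocks

not bisimilar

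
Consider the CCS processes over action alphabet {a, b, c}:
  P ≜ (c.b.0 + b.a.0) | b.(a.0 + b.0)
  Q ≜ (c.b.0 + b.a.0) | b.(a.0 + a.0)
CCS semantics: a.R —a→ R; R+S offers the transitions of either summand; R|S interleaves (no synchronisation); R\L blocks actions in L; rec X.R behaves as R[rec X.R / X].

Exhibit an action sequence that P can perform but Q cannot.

LTS(P): 12 reachable states
  u0 = (c.b.0 + b.a.0) | b.(a.0 + b.0) :: =b=> u1, =b=> u2, =c=> u3
  u1 = (c.b.0 + b.a.0) | (a.0 + b.0) :: =a=> u4, =b=> u4, =b=> u5, =c=> u6
  u2 = a.0 | b.(a.0 + b.0) :: =a=> u7, =b=> u5
  u3 = b.0 | b.(a.0 + b.0) :: =b=> u6, =b=> u7
  u4 = (c.b.0 + b.a.0) | 0 :: =b=> u8, =c=> u9
  u5 = a.0 | (a.0 + b.0) :: =a=> u10, =a=> u8, =b=> u8
  u6 = b.0 | (a.0 + b.0) :: =a=> u9, =b=> u10, =b=> u9
  u7 = 0 | b.(a.0 + b.0) :: =b=> u10
  u8 = a.0 | 0 :: =a=> u11
  u9 = b.0 | 0 :: =b=> u11
  u10 = 0 | (a.0 + b.0) :: =a=> u11, =b=> u11
  u11 = 0 | 0 :: ·
LTS(Q): 12 reachable states
  v0 = (c.b.0 + b.a.0) | b.(a.0 + a.0) :: =b=> v1, =b=> v2, =c=> v3
  v1 = (c.b.0 + b.a.0) | (a.0 + a.0) :: =a=> v4, =b=> v5, =c=> v6
  v2 = a.0 | b.(a.0 + a.0) :: =a=> v7, =b=> v5
  v3 = b.0 | b.(a.0 + a.0) :: =b=> v6, =b=> v7
  v4 = (c.b.0 + b.a.0) | 0 :: =b=> v8, =c=> v9
  v5 = a.0 | (a.0 + a.0) :: =a=> v10, =a=> v8
  v6 = b.0 | (a.0 + a.0) :: =a=> v9, =b=> v10
  v7 = 0 | b.(a.0 + a.0) :: =b=> v10
  v8 = a.0 | 0 :: =a=> v11
  v9 = b.0 | 0 :: =b=> v11
  v10 = 0 | (a.0 + a.0) :: =a=> v11
  v11 = 0 | 0 :: ·
Trace ⟨bbb⟩ through P, begin at {u0}:
  step 1 (b): {u1, u2}
  step 2 (b): {u4, u5}
  step 3 (b): {u8}
  ✓ P
Trace ⟨bbb⟩ through Q, begin at {v0}:
  step 1 (b): {v1, v2}
  step 2 (b): {v5}
  step 3 (b): ∅ (Q stuck)

bbb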